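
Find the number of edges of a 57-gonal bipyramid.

A bipyramid over an n-gon has 2n triangular faces and n + 2 vertices: V = 57 + 2 = 59, E = 3·57 = 171, F = 2·57 = 114.

171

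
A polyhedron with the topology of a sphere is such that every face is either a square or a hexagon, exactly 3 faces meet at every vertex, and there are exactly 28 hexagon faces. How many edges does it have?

Let x be the number of squares; then F = 28 + x.
Edge–face incidences: 2E = 6·28 + 4·x = 168 + 4x.
Every vertex has degree 3, so 3V = 2E.
Euler: V − E + F = 2 ⇒ (2E)/3 − E + (28 + x) = 2.
Multiply by 6: 2·(2E) − 3·(2E) + 6·(28 + x) = 12, i.e. 168 + 6x − (168 + 4x) = 12.
Collecting terms: 2x = 12, so x = 6.
Then 2E = 168 + 4·6 = 192, so E = 96, V = 2E/3 = 64, F = 28 + 6 = 34.

96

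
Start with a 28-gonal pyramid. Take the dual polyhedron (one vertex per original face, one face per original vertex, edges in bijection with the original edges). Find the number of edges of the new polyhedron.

56

The base solid has V = 29, E = 56, F = 29.
The dual swaps V and F and preserves E: V′ = F = 29, E′ = E = 56, F′ = V = 29.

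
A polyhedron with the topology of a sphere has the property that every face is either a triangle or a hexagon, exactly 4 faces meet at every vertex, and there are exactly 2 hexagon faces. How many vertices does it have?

Let x be the number of triangles; then F = 2 + x.
Edge–face incidences: 2E = 6·2 + 3·x = 12 + 3x.
Every vertex has degree 4, so 4V = 2E.
Euler: V − E + F = 2 ⇒ (2E)/4 − E + (2 + x) = 2.
Multiply by 8: 2·(2E) − 4·(2E) + 8·(2 + x) = 16, i.e. 16 + 8x − 2·(12 + 3x) = 16.
Collecting terms: 2x − 8 = 16, so 2x = 24, so x = 12.
Then 2E = 12 + 3·12 = 48, so E = 24, V = 2E/4 = 12, F = 2 + 12 = 14.

12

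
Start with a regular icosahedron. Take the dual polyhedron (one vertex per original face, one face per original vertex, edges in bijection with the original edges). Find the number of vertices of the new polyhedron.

20

The base solid has V = 12, E = 30, F = 20.
The dual swaps V and F and preserves E: V′ = F = 20, E′ = E = 30, F′ = V = 12.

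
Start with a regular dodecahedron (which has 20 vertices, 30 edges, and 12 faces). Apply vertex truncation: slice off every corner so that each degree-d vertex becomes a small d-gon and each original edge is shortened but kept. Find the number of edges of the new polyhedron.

Truncation replaces each original edge-end by a new vertex, so V′ = 2E = 60.
Each original edge survives, and each old vertex of degree d contributes d new edges; summing degrees gives Σd = 2E, so E′ = E + 2E = 3E = 90.
Each original face survives and each original vertex becomes one new face: F′ = F + V = 32.

90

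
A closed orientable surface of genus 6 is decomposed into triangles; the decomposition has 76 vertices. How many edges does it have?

χ = 2 − 2·6 = -10, and every face is a triangle so 3F = 2E.
V − E + F = -10 with E = 3F/2 gives 76 − (3/2 − 1)·F = -10, so F = 172 and E = 258.

258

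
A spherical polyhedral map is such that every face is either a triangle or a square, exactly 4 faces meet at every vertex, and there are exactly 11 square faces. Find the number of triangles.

8

Let x be the number of triangles; then F = 11 + x.
Edge–face incidences: 2E = 4·11 + 3·x = 44 + 3x.
Every vertex has degree 4, so 4V = 2E.
Euler: V − E + F = 2 ⇒ (2E)/4 − E + (11 + x) = 2.
Multiply by 8: 2·(2E) − 4·(2E) + 8·(11 + x) = 16, i.e. 88 + 8x − 2·(44 + 3x) = 16.
Collecting terms: 2x = 16, so x = 8.
Then 2E = 44 + 3·8 = 68, so E = 34, V = 2E/4 = 17, F = 11 + 8 = 19.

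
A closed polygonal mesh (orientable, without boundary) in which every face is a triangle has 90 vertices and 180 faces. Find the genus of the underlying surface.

Every face is a triangle, so 2E = 3·180 = 540, giving E = 270.
χ = V − E + F = 90 − 270 + 180 = 0.
For a closed orientable surface χ = 2 − 2g, so g = (2 − (0))/2 = 1.

1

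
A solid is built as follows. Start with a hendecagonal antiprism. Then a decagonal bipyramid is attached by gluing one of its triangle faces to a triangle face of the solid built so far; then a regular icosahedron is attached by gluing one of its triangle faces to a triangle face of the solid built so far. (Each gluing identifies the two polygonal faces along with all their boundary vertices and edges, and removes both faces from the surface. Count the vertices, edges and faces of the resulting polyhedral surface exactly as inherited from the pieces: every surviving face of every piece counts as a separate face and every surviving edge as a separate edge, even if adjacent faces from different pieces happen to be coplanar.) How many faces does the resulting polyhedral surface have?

A hendecagonal antiprism: V=22, E=44, F=24.
Attach a decagonal bipyramid (V=12, E=30, F=20) along a 3-gon: merge 3 vertices and 3 edges, delete both glued faces → V=31, E=71, F=42.
Attach a regular icosahedron (V=12, E=30, F=20) along a 3-gon: merge 3 vertices and 3 edges, delete both glued faces → V=40, E=98, F=60.
Check: V − E + F = 40 − 98 + 60 = 2.

60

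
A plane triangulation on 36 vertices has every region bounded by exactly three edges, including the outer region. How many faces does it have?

In a plane triangulation 3F = 2E and V − E + F = 2, so F = 2V − 4 = 2·36 − 4 = 68.

68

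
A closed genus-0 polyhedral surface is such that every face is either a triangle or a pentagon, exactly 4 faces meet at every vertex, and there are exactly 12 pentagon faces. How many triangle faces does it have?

Let x be the number of triangles; then F = 12 + x.
Edge–face incidences: 2E = 5·12 + 3·x = 60 + 3x.
Every vertex has degree 4, so 4V = 2E.
Euler: V − E + F = 2 ⇒ (2E)/4 − E + (12 + x) = 2.
Multiply by 8: 2·(2E) − 4·(2E) + 8·(12 + x) = 16, i.e. 96 + 8x − 2·(60 + 3x) = 16.
Collecting terms: 2x − 24 = 16, so 2x = 40, so x = 20.
Then 2E = 60 + 3·20 = 120, so E = 60, V = 2E/4 = 30, F = 12 + 20 = 32.

20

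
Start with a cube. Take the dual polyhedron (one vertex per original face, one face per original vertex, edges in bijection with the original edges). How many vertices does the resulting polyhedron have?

The base solid has V = 8, E = 12, F = 6.
The dual swaps V and F and preserves E: V′ = F = 6, E′ = E = 12, F′ = V = 8.

6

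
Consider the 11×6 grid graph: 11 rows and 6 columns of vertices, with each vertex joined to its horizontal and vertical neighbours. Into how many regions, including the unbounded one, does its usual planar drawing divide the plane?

The grid has V = 11·6 = 66 vertices and E = 11·5 + 6·10 = 115 edges.
F = 2 − V + E = 2 − 66 + 115 = 51.

51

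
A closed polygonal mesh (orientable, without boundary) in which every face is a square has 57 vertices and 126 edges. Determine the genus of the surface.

Every face is a square and each edge borders two faces, so 4F = 2·126, giving F = 63.
χ = V − E + F = 57 − 126 + 63 = -6.
For a closed orientable surface χ = 2 − 2g, so g = (2 − (-6))/2 = 4.

4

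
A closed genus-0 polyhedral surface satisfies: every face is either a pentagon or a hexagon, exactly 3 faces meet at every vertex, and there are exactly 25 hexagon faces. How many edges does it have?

105

Let x be the number of pentagons; then F = 25 + x.
Edge–face incidences: 2E = 6·25 + 5·x = 150 + 5x.
Every vertex has degree 3, so 3V = 2E.
Euler: V − E + F = 2 ⇒ (2E)/3 − E + (25 + x) = 2.
Multiply by 6: 2·(2E) − 3·(2E) + 6·(25 + x) = 12, i.e. 150 + 6x − (150 + 5x) = 12.
Collecting terms: x = 12.
Then 2E = 150 + 5·12 = 210, so E = 105, V = 2E/3 = 70, F = 25 + 12 = 37.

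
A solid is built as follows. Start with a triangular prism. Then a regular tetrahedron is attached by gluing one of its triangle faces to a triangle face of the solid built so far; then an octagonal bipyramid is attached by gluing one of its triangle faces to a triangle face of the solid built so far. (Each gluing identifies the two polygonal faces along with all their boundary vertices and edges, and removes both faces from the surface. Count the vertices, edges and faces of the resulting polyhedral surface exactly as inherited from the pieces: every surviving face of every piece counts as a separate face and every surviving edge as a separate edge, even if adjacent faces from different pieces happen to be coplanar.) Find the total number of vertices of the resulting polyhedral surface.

A triangular prism: V=6, E=9, F=5.
Attach a regular tetrahedron (V=4, E=6, F=4) along a 3-gon: merge 3 vertices and 3 edges, delete both glued faces → V=7, E=12, F=7.
Attach an octagonal bipyramid (V=10, E=24, F=16) along a 3-gon: merge 3 vertices and 3 edges, delete both glued faces → V=14, E=33, F=21.
Check: V − E + F = 14 − 33 + 21 = 2.

14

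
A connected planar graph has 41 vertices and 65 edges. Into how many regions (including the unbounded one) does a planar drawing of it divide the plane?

Euler's formula for a connected plane graph: V − E + F = 2, so F = 2 − 41 + 65 = 26.

26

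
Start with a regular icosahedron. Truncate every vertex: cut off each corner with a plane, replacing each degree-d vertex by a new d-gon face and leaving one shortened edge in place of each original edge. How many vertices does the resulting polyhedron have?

The base solid has V = 12, E = 30, F = 20.
Truncation replaces each original edge-end by a new vertex, so V′ = 2E = 60.
Each original edge survives, and each old vertex of degree d contributes d new edges; summing degrees gives Σd = 2E, so E′ = E + 2E = 3E = 90.
Each original face survives and each original vertex becomes one new face: F′ = F + V = 32.

60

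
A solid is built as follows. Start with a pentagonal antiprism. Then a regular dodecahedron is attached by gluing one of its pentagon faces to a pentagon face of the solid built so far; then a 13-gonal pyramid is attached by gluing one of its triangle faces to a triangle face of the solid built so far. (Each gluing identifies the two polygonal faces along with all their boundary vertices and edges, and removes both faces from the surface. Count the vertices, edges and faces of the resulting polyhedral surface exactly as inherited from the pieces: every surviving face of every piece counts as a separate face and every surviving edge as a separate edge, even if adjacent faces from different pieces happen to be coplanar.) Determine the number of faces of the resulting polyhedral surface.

A pentagonal antiprism: V=10, E=20, F=12.
Attach a regular dodecahedron (V=20, E=30, F=12) along a 5-gon: merge 5 vertices and 5 edges, delete both glued faces → V=25, E=45, F=22.
Attach a 13-gonal pyramid (V=14, E=26, F=14) along a 3-gon: merge 3 vertices and 3 edges, delete both glued faces → V=36, E=68, F=34.
Check: V − E + F = 36 − 68 + 34 = 2.

34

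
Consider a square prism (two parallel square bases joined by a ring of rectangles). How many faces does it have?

A prism on an n-gon has two n-gon bases and n rectangular sides: V = 2·4 = 8, E = 3·4 = 12, F = 4 + 2 = 6.

6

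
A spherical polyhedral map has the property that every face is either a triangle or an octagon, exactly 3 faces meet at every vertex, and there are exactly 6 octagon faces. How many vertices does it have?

Let x be the number of triangles; then F = 6 + x.
Edge–face incidences: 2E = 8·6 + 3·x = 48 + 3x.
Every vertex has degree 3, so 3V = 2E.
Euler: V − E + F = 2 ⇒ (2E)/3 − E + (6 + x) = 2.
Multiply by 6: 2·(2E) − 3·(2E) + 6·(6 + x) = 12, i.e. 36 + 6x − (48 + 3x) = 12.
Collecting terms: 3x − 12 = 12, so 3x = 24, so x = 8.
Then 2E = 48 + 3·8 = 72, so E = 36, V = 2E/3 = 24, F = 6 + 8 = 14.

24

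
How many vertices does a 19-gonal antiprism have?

An antiprism on an n-gon has two n-gon caps and 2n triangles: V = 2·19 = 38, E = 4·19 = 76, F = 2·19 + 2 = 40.

38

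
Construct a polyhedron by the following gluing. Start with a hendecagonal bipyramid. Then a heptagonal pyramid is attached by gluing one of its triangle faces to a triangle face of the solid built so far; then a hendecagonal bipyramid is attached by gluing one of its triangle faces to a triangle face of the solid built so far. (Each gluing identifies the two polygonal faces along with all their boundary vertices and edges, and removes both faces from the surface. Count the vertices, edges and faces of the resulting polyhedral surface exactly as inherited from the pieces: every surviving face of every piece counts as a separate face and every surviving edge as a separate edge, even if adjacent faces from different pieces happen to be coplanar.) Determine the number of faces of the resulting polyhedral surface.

48

A hendecagonal bipyramid: V=13, E=33, F=22.
Attach a heptagonal pyramid (V=8, E=14, F=8) along a 3-gon: merge 3 vertices and 3 edges, delete both glued faces → V=18, E=44, F=28.
Attach a hendecagonal bipyramid (V=13, E=33, F=22) along a 3-gon: merge 3 vertices and 3 edges, delete both glued faces → V=28, E=74, F=48.
Check: V − E + F = 28 − 74 + 48 = 2.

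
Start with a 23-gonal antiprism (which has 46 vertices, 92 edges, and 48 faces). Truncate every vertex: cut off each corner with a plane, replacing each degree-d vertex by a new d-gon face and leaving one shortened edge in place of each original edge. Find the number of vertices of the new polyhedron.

Truncation replaces each original edge-end by a new vertex, so V′ = 2E = 184.
Each original edge survives, and each old vertex of degree d contributes d new edges; summing degrees gives Σd = 2E, so E′ = E + 2E = 3E = 276.
Each original face survives and each original vertex becomes one new face: F′ = F + V = 94.

184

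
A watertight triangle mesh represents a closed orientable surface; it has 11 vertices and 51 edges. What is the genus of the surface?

Every face is a triangle and each edge borders two faces, so 3F = 2·51, giving F = 34.
χ = V − E + F = 11 − 51 + 34 = -6.
For a closed orientable surface χ = 2 − 2g, so g = (2 − (-6))/2 = 4.

4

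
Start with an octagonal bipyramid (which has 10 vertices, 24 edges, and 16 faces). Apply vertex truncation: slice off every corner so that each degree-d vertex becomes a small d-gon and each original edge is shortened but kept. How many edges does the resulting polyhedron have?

Truncation replaces each original edge-end by a new vertex, so V′ = 2E = 48.
Each original edge survives, and each old vertex of degree d contributes d new edges; summing degrees gives Σd = 2E, so E′ = E + 2E = 3E = 72.
Each original face survives and each original vertex becomes one new face: F′ = F + V = 26.

72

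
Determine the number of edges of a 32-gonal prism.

96

A prism on an n-gon has two n-gon bases and n rectangular sides: V = 2·32 = 64, E = 3·32 = 96, F = 32 + 2 = 34.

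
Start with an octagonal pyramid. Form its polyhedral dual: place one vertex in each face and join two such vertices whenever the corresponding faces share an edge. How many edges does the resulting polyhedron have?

The base solid has V = 9, E = 16, F = 9.
The dual swaps V and F and preserves E: V′ = F = 9, E′ = E = 16, F′ = V = 9.

16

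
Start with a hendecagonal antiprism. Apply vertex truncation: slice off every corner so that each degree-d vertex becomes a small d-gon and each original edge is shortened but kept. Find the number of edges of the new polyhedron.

The base solid has V = 22, E = 44, F = 24.
Truncation replaces each original edge-end by a new vertex, so V′ = 2E = 88.
Each original edge survives, and each old vertex of degree d contributes d new edges; summing degrees gives Σd = 2E, so E′ = E + 2E = 3E = 132.
Each original face survives and each original vertex becomes one new face: F′ = F + V = 46.

132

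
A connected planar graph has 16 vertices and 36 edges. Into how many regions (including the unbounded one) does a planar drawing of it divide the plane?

Euler's formula for a connected plane graph: V − E + F = 2, so F = 2 − 16 + 36 = 22.

22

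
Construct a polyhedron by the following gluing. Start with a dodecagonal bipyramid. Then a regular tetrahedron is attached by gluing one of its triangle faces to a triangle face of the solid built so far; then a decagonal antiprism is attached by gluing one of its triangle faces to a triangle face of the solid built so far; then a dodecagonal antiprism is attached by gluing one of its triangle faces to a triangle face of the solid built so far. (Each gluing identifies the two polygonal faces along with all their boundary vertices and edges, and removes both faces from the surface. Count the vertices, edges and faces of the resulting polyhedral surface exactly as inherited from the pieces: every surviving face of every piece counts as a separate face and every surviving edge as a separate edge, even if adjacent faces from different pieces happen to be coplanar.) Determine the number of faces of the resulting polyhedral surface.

A dodecagonal bipyramid: V=14, E=36, F=24.
Attach a regular tetrahedron (V=4, E=6, F=4) along a 3-gon: merge 3 vertices and 3 edges, delete both glued faces → V=15, E=39, F=26.
Attach a decagonal antiprism (V=20, E=40, F=22) along a 3-gon: merge 3 vertices and 3 edges, delete both glued faces → V=32, E=76, F=46.
Attach a dodecagonal antiprism (V=24, E=48, F=26) along a 3-gon: merge 3 vertices and 3 edges, delete both glued faces → V=53, E=121, F=70.
Check: V − E + F = 53 − 121 + 70 = 2.

70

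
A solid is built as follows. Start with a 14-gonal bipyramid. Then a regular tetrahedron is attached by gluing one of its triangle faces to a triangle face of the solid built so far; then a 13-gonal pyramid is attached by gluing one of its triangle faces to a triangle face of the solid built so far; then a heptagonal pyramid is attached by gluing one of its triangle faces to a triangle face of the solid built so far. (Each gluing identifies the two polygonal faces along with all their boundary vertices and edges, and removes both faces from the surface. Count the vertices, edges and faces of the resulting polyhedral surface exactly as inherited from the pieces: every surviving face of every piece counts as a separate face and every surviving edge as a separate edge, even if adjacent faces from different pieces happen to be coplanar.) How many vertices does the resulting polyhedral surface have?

A 14-gonal bipyramid: V=16, E=42, F=28.
Attach a regular tetrahedron (V=4, E=6, F=4) along a 3-gon: merge 3 vertices and 3 edges, delete both glued faces → V=17, E=45, F=30.
Attach a 13-gonal pyramid (V=14, E=26, F=14) along a 3-gon: merge 3 vertices and 3 edges, delete both glued faces → V=28, E=68, F=42.
Attach a heptagonal pyramid (V=8, E=14, F=8) along a 3-gon: merge 3 vertices and 3 edges, delete both glued faces → V=33, E=79, F=48.
Check: V − E + F = 33 − 79 + 48 = 2.

33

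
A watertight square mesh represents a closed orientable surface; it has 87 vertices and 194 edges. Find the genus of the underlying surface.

Every face is a square and each edge borders two faces, so 4F = 2·194, giving F = 97.
χ = V − E + F = 87 − 194 + 97 = -10.
For a closed orientable surface χ = 2 − 2g, so g = (2 − (-10))/2 = 6.

6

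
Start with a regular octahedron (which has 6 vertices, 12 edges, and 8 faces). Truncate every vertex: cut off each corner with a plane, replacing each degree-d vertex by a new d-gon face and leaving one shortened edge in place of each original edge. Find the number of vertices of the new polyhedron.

Truncation replaces each original edge-end by a new vertex, so V′ = 2E = 24.
Each original edge survives, and each old vertex of degree d contributes d new edges; summing degrees gives Σd = 2E, so E′ = E + 2E = 3E = 36.
Each original face survives and each original vertex becomes one new face: F′ = F + V = 14.

24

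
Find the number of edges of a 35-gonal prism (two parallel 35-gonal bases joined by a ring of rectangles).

A prism on an n-gon has two n-gon bases and n rectangular sides: V = 2·35 = 70, E = 3·35 = 105, F = 35 + 2 = 37.

105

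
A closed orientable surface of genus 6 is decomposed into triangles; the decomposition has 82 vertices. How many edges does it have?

χ = 2 − 2·6 = -10, and every face is a triangle so 3F = 2E.
V − E + F = -10 with E = 3F/2 gives 82 − (3/2 − 1)·F = -10, so F = 184 and E = 276.

276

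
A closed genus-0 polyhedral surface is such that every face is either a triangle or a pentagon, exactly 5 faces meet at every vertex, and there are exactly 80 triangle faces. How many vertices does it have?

60

Let x be the number of pentagons; then F = 80 + x.
Edge–face incidences: 2E = 3·80 + 5·x = 240 + 5x.
Every vertex has degree 5, so 5V = 2E.
Euler: V − E + F = 2 ⇒ (2E)/5 − E + (80 + x) = 2.
Multiply by 10: 2·(2E) − 5·(2E) + 10·(80 + x) = 20, i.e. 800 + 10x − 3·(240 + 5x) = 20.
Collecting terms: −5x + 80 = 20, so −5x = −60, so x = 12.
Then 2E = 240 + 5·12 = 300, so E = 150, V = 2E/5 = 60, F = 80 + 12 = 92.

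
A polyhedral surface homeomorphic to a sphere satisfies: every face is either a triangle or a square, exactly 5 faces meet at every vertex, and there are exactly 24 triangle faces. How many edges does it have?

Let x be the number of squares; then F = 24 + x.
Edge–face incidences: 2E = 3·24 + 4·x = 72 + 4x.
Every vertex has degree 5, so 5V = 2E.
Euler: V − E + F = 2 ⇒ (2E)/5 − E + (24 + x) = 2.
Multiply by 10: 2·(2E) − 5·(2E) + 10·(24 + x) = 20, i.e. 240 + 10x − 3·(72 + 4x) = 20.
Collecting terms: −2x + 24 = 20, so −2x = −4, so x = 2.
Then 2E = 72 + 4·2 = 80, so E = 40, V = 2E/5 = 16, F = 24 + 2 = 26.

40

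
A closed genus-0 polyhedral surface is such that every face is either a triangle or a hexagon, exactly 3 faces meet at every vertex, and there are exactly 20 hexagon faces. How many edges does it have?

66

Let x be the number of triangles; then F = 20 + x.
Edge–face incidences: 2E = 6·20 + 3·x = 120 + 3x.
Every vertex has degree 3, so 3V = 2E.
Euler: V − E + F = 2 ⇒ (2E)/3 − E + (20 + x) = 2.
Multiply by 6: 2·(2E) − 3·(2E) + 6·(20 + x) = 12, i.e. 120 + 6x − (120 + 3x) = 12.
Collecting terms: 3x = 12, so x = 4.
Then 2E = 120 + 3·4 = 132, so E = 66, V = 2E/3 = 44, F = 20 + 4 = 24.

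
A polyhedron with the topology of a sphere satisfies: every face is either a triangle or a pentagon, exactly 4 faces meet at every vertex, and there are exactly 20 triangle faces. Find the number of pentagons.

12

Let x be the number of pentagons; then F = 20 + x.
Edge–face incidences: 2E = 3·20 + 5·x = 60 + 5x.
Every vertex has degree 4, so 4V = 2E.
Euler: V − E + F = 2 ⇒ (2E)/4 − E + (20 + x) = 2.
Multiply by 8: 2·(2E) − 4·(2E) + 8·(20 + x) = 16, i.e. 160 + 8x − 2·(60 + 5x) = 16.
Collecting terms: −2x + 40 = 16, so −2x = −24, so x = 12.
Then 2E = 60 + 5·12 = 120, so E = 60, V = 2E/4 = 30, F = 20 + 12 = 32.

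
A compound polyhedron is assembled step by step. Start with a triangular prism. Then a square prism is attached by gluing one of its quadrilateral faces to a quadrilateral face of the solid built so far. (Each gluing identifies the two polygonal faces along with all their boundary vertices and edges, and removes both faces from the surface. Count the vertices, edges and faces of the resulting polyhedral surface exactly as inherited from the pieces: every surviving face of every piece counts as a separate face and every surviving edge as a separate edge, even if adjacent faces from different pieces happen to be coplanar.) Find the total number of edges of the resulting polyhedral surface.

17

A triangular prism: V=6, E=9, F=5.
Attach a square prism (V=8, E=12, F=6) along a 4-gon: merge 4 vertices and 4 edges, delete both glued faces → V=10, E=17, F=9.
Check: V − E + F = 10 − 17 + 9 = 2.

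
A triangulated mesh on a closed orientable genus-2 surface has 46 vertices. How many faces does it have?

χ = 2 − 2·2 = -2, and every face is a triangle so 3F = 2E.
V − E + F = -2 with E = 3F/2 gives 46 − (3/2 − 1)·F = -2, so F = 96 and E = 144.

96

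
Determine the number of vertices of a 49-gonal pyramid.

50

A pyramid on an n-gon base has one n-gon and n triangles: V = 49 + 1 = 50, E = 2·49 = 98, F = 49 + 1 = 50.
Check: V − E + F = 50 − 98 + 50 = 2.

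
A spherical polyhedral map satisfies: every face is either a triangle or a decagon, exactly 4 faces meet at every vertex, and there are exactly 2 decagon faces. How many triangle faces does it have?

Let x be the number of triangles; then F = 2 + x.
Edge–face incidences: 2E = 10·2 + 3·x = 20 + 3x.
Every vertex has degree 4, so 4V = 2E.
Euler: V − E + F = 2 ⇒ (2E)/4 − E + (2 + x) = 2.
Multiply by 8: 2·(2E) − 4·(2E) + 8·(2 + x) = 16, i.e. 16 + 8x − 2·(20 + 3x) = 16.
Collecting terms: 2x − 24 = 16, so 2x = 40, so x = 20.
Then 2E = 20 + 3·20 = 80, so E = 40, V = 2E/4 = 20, F = 2 + 20 = 22.

20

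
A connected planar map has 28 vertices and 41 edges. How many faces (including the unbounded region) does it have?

15

Euler's formula for a connected plane graph: V − E + F = 2, so F = 2 − 28 + 41 = 15.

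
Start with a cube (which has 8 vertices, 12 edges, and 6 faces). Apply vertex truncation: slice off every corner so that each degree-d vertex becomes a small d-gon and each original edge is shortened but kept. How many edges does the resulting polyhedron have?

Truncation replaces each original edge-end by a new vertex, so V′ = 2E = 24.
Each original edge survives, and each old vertex of degree d contributes d new edges; summing degrees gives Σd = 2E, so E′ = E + 2E = 3E = 36.
Each original face survives and each original vertex becomes one new face: F′ = F + V = 14.

36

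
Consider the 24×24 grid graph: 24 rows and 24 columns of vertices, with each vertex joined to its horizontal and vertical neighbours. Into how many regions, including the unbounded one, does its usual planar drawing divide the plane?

530

The grid has V = 24·24 = 576 vertices and E = 24·23 + 24·23 = 1104 edges.
F = 2 − V + E = 2 − 576 + 1104 = 530.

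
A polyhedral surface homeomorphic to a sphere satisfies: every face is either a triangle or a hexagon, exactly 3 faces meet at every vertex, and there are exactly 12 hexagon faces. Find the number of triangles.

4

Let x be the number of triangles; then F = 12 + x.
Edge–face incidences: 2E = 6·12 + 3·x = 72 + 3x.
Every vertex has degree 3, so 3V = 2E.
Euler: V − E + F = 2 ⇒ (2E)/3 − E + (12 + x) = 2.
Multiply by 6: 2·(2E) − 3·(2E) + 6·(12 + x) = 12, i.e. 72 + 6x − (72 + 3x) = 12.
Collecting terms: 3x = 12, so x = 4.
Then 2E = 72 + 3·4 = 84, so E = 42, V = 2E/3 = 28, F = 12 + 4 = 16.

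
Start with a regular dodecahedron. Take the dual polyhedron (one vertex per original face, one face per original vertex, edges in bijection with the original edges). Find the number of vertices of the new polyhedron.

The base solid has V = 20, E = 30, F = 12.
The dual swaps V and F and preserves E: V′ = F = 12, E′ = E = 30, F′ = V = 20.

12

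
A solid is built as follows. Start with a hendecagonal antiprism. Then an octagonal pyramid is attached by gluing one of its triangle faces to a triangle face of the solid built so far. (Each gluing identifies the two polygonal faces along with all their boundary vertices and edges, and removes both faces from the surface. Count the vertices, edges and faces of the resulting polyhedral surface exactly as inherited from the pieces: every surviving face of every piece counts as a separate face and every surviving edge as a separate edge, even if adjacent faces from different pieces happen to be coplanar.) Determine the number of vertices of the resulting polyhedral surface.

28

A hendecagonal antiprism: V=22, E=44, F=24.
Attach an octagonal pyramid (V=9, E=16, F=9) along a 3-gon: merge 3 vertices and 3 edges, delete both glued faces → V=28, E=57, F=31.
Check: V − E + F = 28 − 57 + 31 = 2.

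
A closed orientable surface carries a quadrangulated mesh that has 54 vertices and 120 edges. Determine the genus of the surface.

4

Every face is a square and each edge borders two faces, so 4F = 2·120, giving F = 60.
χ = V − E + F = 54 − 120 + 60 = -6.
For a closed orientable surface χ = 2 − 2g, so g = (2 − (-6))/2 = 4.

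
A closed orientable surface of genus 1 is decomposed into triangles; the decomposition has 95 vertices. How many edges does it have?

285

χ = 2 − 2·1 = 0, and every face is a triangle so 3F = 2E.
V − E + F = 0 with E = 3F/2 gives 95 − (3/2 − 1)·F = 0, so F = 190 and E = 285.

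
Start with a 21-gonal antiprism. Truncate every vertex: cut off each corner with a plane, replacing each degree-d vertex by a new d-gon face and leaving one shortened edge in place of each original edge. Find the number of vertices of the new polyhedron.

168

The base solid has V = 42, E = 84, F = 44.
Truncation replaces each original edge-end by a new vertex, so V′ = 2E = 168.
Each original edge survives, and each old vertex of degree d contributes d new edges; summing degrees gives Σd = 2E, so E′ = E + 2E = 3E = 252.
Each original face survives and each original vertex becomes one new face: F′ = F + V = 86.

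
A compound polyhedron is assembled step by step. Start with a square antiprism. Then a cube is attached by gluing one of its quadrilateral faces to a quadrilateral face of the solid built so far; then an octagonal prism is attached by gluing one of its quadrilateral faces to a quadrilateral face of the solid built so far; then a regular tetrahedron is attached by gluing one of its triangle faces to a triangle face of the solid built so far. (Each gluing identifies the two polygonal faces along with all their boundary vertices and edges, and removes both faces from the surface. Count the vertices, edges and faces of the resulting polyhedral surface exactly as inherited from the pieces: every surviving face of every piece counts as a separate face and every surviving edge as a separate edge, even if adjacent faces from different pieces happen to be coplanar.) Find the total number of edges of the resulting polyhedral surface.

A square antiprism: V=8, E=16, F=10.
Attach a cube (V=8, E=12, F=6) along a 4-gon: merge 4 vertices and 4 edges, delete both glued faces → V=12, E=24, F=14.
Attach an octagonal prism (V=16, E=24, F=10) along a 4-gon: merge 4 vertices and 4 edges, delete both glued faces → V=24, E=44, F=22.
Attach a regular tetrahedron (V=4, E=6, F=4) along a 3-gon: merge 3 vertices and 3 edges, delete both glued faces → V=25, E=47, F=24.
Check: V − E + F = 25 − 47 + 24 = 2.

47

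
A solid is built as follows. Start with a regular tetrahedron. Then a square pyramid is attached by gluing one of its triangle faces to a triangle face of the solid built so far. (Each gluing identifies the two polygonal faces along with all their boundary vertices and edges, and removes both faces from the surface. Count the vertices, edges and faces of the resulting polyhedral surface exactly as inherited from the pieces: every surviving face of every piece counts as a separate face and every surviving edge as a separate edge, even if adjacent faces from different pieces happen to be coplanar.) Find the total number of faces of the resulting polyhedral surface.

7

A regular tetrahedron: V=4, E=6, F=4.
Attach a square pyramid (V=5, E=8, F=5) along a 3-gon: merge 3 vertices and 3 edges, delete both glued faces → V=6, E=11, F=7.
Check: V − E + F = 6 − 11 + 7 = 2.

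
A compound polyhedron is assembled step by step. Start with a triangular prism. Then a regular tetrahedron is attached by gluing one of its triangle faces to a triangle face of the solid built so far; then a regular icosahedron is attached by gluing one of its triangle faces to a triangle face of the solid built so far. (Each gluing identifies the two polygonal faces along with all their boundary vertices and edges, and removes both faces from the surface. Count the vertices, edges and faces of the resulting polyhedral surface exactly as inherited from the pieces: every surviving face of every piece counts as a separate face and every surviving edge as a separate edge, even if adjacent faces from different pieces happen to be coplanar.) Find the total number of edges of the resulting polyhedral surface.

39

A triangular prism: V=6, E=9, F=5.
Attach a regular tetrahedron (V=4, E=6, F=4) along a 3-gon: merge 3 vertices and 3 edges, delete both glued faces → V=7, E=12, F=7.
Attach a regular icosahedron (V=12, E=30, F=20) along a 3-gon: merge 3 vertices and 3 edges, delete both glued faces → V=16, E=39, F=25.
Check: V − E + F = 16 − 39 + 25 = 2.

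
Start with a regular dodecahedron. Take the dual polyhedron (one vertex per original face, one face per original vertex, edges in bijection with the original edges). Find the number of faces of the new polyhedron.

20

The base solid has V = 20, E = 30, F = 12.
The dual swaps V and F and preserves E: V′ = F = 12, E′ = E = 30, F′ = V = 20.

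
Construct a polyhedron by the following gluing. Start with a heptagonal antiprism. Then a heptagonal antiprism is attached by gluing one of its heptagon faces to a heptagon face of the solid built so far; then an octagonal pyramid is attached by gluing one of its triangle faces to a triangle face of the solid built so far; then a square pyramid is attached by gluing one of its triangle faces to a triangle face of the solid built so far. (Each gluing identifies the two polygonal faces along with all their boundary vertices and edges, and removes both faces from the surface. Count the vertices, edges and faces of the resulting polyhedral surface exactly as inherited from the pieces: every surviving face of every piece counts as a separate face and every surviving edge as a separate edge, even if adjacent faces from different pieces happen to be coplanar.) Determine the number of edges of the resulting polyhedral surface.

67

A heptagonal antiprism: V=14, E=28, F=16.
Attach a heptagonal antiprism (V=14, E=28, F=16) along a 7-gon: merge 7 vertices and 7 edges, delete both glued faces → V=21, E=49, F=30.
Attach an octagonal pyramid (V=9, E=16, F=9) along a 3-gon: merge 3 vertices and 3 edges, delete both glued faces → V=27, E=62, F=37.
Attach a square pyramid (V=5, E=8, F=5) along a 3-gon: merge 3 vertices and 3 edges, delete both glued faces → V=29, E=67, F=40.
Check: V − E + F = 29 − 67 + 40 = 2.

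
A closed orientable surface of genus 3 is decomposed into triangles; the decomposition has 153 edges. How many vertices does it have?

47

χ = 2 − 2·3 = -4, and every face is a triangle so 3F = 2E.
F = 2E/3 = 102. Then V = -4 + E − F = -4 + 153 − 102 = 47.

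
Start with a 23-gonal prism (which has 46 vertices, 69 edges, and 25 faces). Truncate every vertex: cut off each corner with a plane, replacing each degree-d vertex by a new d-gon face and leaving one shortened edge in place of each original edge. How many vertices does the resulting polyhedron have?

Truncation replaces each original edge-end by a new vertex, so V′ = 2E = 138.
Each original edge survives, and each old vertex of degree d contributes d new edges; summing degrees gives Σd = 2E, so E′ = E + 2E = 3E = 207.
Each original face survives and each original vertex becomes one new face: F′ = F + V = 71.

138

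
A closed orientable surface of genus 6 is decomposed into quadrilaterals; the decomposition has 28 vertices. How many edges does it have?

76

χ = 2 − 2·6 = -10, and every face is a square so 4F = 2E.
V − E + F = -10 with E = 4F/2 gives 28 − (4/2 − 1)·F = -10, so F = 38 and E = 76.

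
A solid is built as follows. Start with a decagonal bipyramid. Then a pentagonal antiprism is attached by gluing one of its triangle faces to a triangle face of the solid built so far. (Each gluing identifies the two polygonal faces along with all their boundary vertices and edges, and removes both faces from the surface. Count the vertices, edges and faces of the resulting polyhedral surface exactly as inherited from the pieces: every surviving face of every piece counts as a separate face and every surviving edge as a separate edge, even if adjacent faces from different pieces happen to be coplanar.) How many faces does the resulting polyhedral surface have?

A decagonal bipyramid: V=12, E=30, F=20.
Attach a pentagonal antiprism (V=10, E=20, F=12) along a 3-gon: merge 3 vertices and 3 edges, delete both glued faces → V=19, E=47, F=30.
Check: V − E + F = 19 − 47 + 30 = 2.

30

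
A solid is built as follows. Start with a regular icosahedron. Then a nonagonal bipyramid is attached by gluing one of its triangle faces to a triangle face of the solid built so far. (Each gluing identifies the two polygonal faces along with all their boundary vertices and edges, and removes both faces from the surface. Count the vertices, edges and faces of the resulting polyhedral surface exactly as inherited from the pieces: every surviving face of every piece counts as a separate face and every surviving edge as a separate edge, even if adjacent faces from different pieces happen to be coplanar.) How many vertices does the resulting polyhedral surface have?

A regular icosahedron: V=12, E=30, F=20.
Attach a nonagonal bipyramid (V=11, E=27, F=18) along a 3-gon: merge 3 vertices and 3 edges, delete both glued faces → V=20, E=54, F=36.
Check: V − E + F = 20 − 54 + 36 = 2.

20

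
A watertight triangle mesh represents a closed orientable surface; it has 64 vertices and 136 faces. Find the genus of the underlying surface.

Every face is a triangle, so 2E = 3·136 = 408, giving E = 204.
χ = V − E + F = 64 − 204 + 136 = -4.
For a closed orientable surface χ = 2 − 2g, so g = (2 − (-4))/2 = 3.

3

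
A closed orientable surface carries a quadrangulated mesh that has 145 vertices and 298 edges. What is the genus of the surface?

3

Every face is a square and each edge borders two faces, so 4F = 2·298, giving F = 149.
χ = V − E + F = 145 − 298 + 149 = -4.
For a closed orientable surface χ = 2 − 2g, so g = (2 − (-4))/2 = 3.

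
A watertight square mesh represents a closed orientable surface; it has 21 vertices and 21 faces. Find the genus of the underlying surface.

1

Every face is a square, so 2E = 4·21 = 84, giving E = 42.
χ = V − E + F = 21 − 42 + 21 = 0.
For a closed orientable surface χ = 2 − 2g, so g = (2 − (0))/2 = 1.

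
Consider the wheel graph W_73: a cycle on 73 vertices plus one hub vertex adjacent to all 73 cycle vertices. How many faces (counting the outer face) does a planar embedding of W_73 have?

W_73 has V = 73 + 1 = 74 vertices and E = 2·73 = 146 edges.
By Euler's formula F = 2 − V + E = 2 − 74 + 146 = 74.

74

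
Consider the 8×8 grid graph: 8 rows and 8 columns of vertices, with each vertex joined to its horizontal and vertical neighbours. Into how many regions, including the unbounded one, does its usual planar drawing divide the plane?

The grid has V = 8·8 = 64 vertices and E = 8·7 + 8·7 = 112 edges.
F = 2 − V + E = 2 − 64 + 112 = 50.

50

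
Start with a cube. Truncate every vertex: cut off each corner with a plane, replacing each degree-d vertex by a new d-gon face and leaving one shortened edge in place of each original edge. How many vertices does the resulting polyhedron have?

The base solid has V = 8, E = 12, F = 6.
Truncation replaces each original edge-end by a new vertex, so V′ = 2E = 24.
Each original edge survives, and each old vertex of degree d contributes d new edges; summing degrees gives Σd = 2E, so E′ = E + 2E = 3E = 36.
Each original face survives and each original vertex becomes one new face: F′ = F + V = 14.

24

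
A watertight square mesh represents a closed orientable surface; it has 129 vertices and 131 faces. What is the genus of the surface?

2

Every face is a square, so 2E = 4·131 = 524, giving E = 262.
χ = V − E + F = 129 − 262 + 131 = -2.
For a closed orientable surface χ = 2 − 2g, so g = (2 − (-2))/2 = 2.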